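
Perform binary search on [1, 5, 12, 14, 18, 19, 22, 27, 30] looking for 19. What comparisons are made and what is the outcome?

Binary search for 19 in [1, 5, 12, 14, 18, 19, 22, 27, 30]:

lo=0, hi=8, mid=4, arr[mid]=18 -> 18 < 19, search right half
lo=5, hi=8, mid=6, arr[mid]=22 -> 22 > 19, search left half
lo=5, hi=5, mid=5, arr[mid]=19 -> Found target at index 5!

Binary search finds 19 at index 5 after 3 comparisons. The search repeatedly halves the search space by comparing with the middle element.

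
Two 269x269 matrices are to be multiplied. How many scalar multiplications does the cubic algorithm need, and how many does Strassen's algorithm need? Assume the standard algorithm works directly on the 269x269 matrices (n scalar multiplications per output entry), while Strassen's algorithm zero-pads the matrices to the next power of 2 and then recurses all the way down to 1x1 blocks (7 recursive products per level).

Matrix multiplication for 269x269 matrices:

Strassen's algorithm requires power-of-2 dimensions. Pad 269x269 to 512x512 (next power of 2).

Standard algorithm: 269^3 = 19465109 multiplications
Strassen's algorithm: 7^(log2(512)) = 7^9 = 40353607 multiplications
Difference: 19465109 - 40353607 = -20888498 (Strassen uses MORE here due to padding overhead — for small or just-over-power-of-2 n, padding can outweigh the per-level savings)

Standard: 19465109 multiplications (269^3). Strassen: 40353607 multiplications (7^9, after padding to 512x512). Strassen reduces 8 recursive multiplications to 7 at each level.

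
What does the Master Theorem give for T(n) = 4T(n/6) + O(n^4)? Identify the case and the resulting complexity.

Master Theorem for T(n) = 4T(n/6) + O(n^4):

a = 4, b = 6, c = 4
log_b(a) = log_6(4) = 0.7737

Case 3: c = 4 > log_6(4) = 0.7737
T(n) = O(n^4) = O(n^4)

For T(n) = 4T(n/6) + O(n^4): log_6(4) = 0.7737. This is Case 3 of the Master Theorem (c > log_b(a), work dominated by root), giving O(n^4).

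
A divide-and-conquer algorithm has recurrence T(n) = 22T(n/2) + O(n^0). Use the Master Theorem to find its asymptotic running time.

Master Theorem for T(n) = 22T(n/2) + O(n^0):

a = 22, b = 2, c = 0
log_b(a) = log_2(22) = 4.4594

Case 1: c = 0 < log_2(22) = 4.4594
T(n) = O(n^(log_2 22))

For T(n) = 22T(n/2) + O(n^0): log_2(22) = 4.4594. This is Case 1 of the Master Theorem (c < log_b(a), work dominated by leaves), giving O(n^(log_2 22)).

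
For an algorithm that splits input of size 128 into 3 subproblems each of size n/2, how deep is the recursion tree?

For divide and conquer with division factor 2:

Problem sizes at each level:
Level 0: 128
Level 1: 64
Level 2: 32
Level 3: 16
Level 4: 8
Level 5: 4
Level 6: 2
Level 7: 1

The root is level 0 and the size-1 base case is level 7 (the tree spans levels 0 through 7, i.e. 8 levels counting the root), so the depth is the number of divisions: log_2(128) = 7

The recursion tree depth is log_2(128) = 7. At each level, the problem size is divided by 2, so it takes 7 divisions to reduce to a base case of size 1. The algorithm makes 3 recursive calls at each level.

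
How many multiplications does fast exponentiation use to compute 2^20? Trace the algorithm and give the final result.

Computing 2^20 by squaring (build up from 2^1; each line after the first costs one multiplication):

2^1 = 2
2^2 = (2^1)^2 = 2^2 = 4
2^4 = (2^2)^2 = 4^2 = 16
2^5 = 2 * 2^4 = 2 * 16 = 32
2^10 = (2^5)^2 = 32^2 = 1024
2^20 = (2^10)^2 = 1024^2 = 1048576

Result: 1048576
Multiplications needed: 5 (5 lines after 2^1)

2^20 = 1048576. Using exponentiation by squaring, this requires 5 multiplications. The key idea: if the exponent is even, square the half-power; if odd, multiply by the base once.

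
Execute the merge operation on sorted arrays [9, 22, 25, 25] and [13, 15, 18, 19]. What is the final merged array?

Merging process:

Compare 9 vs 13: take 9 from left. Merged: [9]
Compare 22 vs 13: take 13 from right. Merged: [9, 13]
Compare 22 vs 15: take 15 from right. Merged: [9, 13, 15]
Compare 22 vs 18: take 18 from right. Merged: [9, 13, 15, 18]
Compare 22 vs 19: take 19 from right. Merged: [9, 13, 15, 18, 19]
Append remaining from left: [22, 25, 25]. Merged: [9, 13, 15, 18, 19, 22, 25, 25]

Final merged array: [9, 13, 15, 18, 19, 22, 25, 25]
Total comparisons: 5

The merged array is [9, 13, 15, 18, 19, 22, 25, 25], requiring 5 comparisons. The merge step runs in O(n) time where n is the total number of elements.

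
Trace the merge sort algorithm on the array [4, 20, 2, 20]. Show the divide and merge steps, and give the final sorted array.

Merge sort trace:

Split: [4, 20, 2, 20] -> [4, 20] and [2, 20]
  Split: [4, 20] -> [4] and [20]
  Merge: [4] + [20] -> [4, 20]
  Split: [2, 20] -> [2] and [20]
  Merge: [2] + [20] -> [2, 20]
Merge: [4, 20] + [2, 20] -> [2, 4, 20, 20]

Final sorted array: [2, 4, 20, 20]

The merge sort proceeds by recursively splitting the array and merging sorted halves.
After all merges, the sorted array is [2, 4, 20, 20].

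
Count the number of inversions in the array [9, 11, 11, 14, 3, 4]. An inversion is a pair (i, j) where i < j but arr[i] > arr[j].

Finding inversions in [9, 11, 11, 14, 3, 4]:

(0, 4): arr[0]=9 > arr[4]=3
(0, 5): arr[0]=9 > arr[5]=4
(1, 4): arr[1]=11 > arr[4]=3
(1, 5): arr[1]=11 > arr[5]=4
(2, 4): arr[2]=11 > arr[4]=3
(2, 5): arr[2]=11 > arr[5]=4
(3, 4): arr[3]=14 > arr[4]=3
(3, 5): arr[3]=14 > arr[5]=4

Total inversions: 8

The array has 8 inversion(s): (0,4), (0,5), (1,4), (1,5), (2,4), (2,5), (3,4), (3,5). Each pair (i,j) satisfies i < j and arr[i] > arr[j].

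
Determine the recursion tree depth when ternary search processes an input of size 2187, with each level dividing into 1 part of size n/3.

For divide and conquer with division factor 3:

Problem sizes at each level:
Level 0: 2187
Level 1: 729
Level 2: 243
Level 3: 81
Level 4: 27
Level 5: 9
Level 6: 3
Level 7: 1

The root is level 0 and the size-1 base case is level 7 (the tree spans levels 0 through 7, i.e. 8 levels counting the root), so the depth is the number of divisions: log_3(2187) = 7

The recursion tree depth is log_3(2187) = 7. At each level, the problem size is divided by 3, so it takes 7 divisions to reduce to a base case of size 1. The algorithm makes 1 recursive call at each level.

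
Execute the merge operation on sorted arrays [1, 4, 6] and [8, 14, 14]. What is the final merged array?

Merging process:

Compare 1 vs 8: take 1 from left. Merged: [1]
Compare 4 vs 8: take 4 from left. Merged: [1, 4]
Compare 6 vs 8: take 6 from left. Merged: [1, 4, 6]
Append remaining from right: [8, 14, 14]. Merged: [1, 4, 6, 8, 14, 14]

Final merged array: [1, 4, 6, 8, 14, 14]
Total comparisons: 3

The merged array is [1, 4, 6, 8, 14, 14], requiring 3 comparisons. The merge step runs in O(n) time where n is the total number of elements.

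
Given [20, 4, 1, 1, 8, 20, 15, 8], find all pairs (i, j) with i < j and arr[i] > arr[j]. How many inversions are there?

Finding inversions in [20, 4, 1, 1, 8, 20, 15, 8]:

(0, 1): arr[0]=20 > arr[1]=4
(0, 2): arr[0]=20 > arr[2]=1
(0, 3): arr[0]=20 > arr[3]=1
(0, 4): arr[0]=20 > arr[4]=8
(0, 6): arr[0]=20 > arr[6]=15
(0, 7): arr[0]=20 > arr[7]=8
(1, 2): arr[1]=4 > arr[2]=1
(1, 3): arr[1]=4 > arr[3]=1
(5, 6): arr[5]=20 > arr[6]=15
(5, 7): arr[5]=20 > arr[7]=8
(6, 7): arr[6]=15 > arr[7]=8

Total inversions: 11

The array has 11 inversion(s): (0,1), (0,2), (0,3), (0,4), (0,6), (0,7), (1,2), (1,3), (5,6), (5,7), (6,7). Each pair (i,j) satisfies i < j and arr[i] > arr[j].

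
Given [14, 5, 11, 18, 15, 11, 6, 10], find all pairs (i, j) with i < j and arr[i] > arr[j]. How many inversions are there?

Finding inversions in [14, 5, 11, 18, 15, 11, 6, 10]:

(0, 1): arr[0]=14 > arr[1]=5
(0, 2): arr[0]=14 > arr[2]=11
(0, 5): arr[0]=14 > arr[5]=11
(0, 6): arr[0]=14 > arr[6]=6
(0, 7): arr[0]=14 > arr[7]=10
(2, 6): arr[2]=11 > arr[6]=6
(2, 7): arr[2]=11 > arr[7]=10
(3, 4): arr[3]=18 > arr[4]=15
(3, 5): arr[3]=18 > arr[5]=11
(3, 6): arr[3]=18 > arr[6]=6
(3, 7): arr[3]=18 > arr[7]=10
(4, 5): arr[4]=15 > arr[5]=11
(4, 6): arr[4]=15 > arr[6]=6
(4, 7): arr[4]=15 > arr[7]=10
(5, 6): arr[5]=11 > arr[6]=6
(5, 7): arr[5]=11 > arr[7]=10

Total inversions: 16

The array has 16 inversion(s): (0,1), (0,2), (0,5), (0,6), (0,7), (2,6), (2,7), (3,4), (3,5), (3,6), (3,7), (4,5), (4,6), (4,7), (5,6), (5,7). Each pair (i,j) satisfies i < j and arr[i] > arr[j].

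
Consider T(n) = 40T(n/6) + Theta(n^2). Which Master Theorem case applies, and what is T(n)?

Master Theorem for T(n) = 40T(n/6) + O(n^2):

a = 40, b = 6, c = 2
log_b(a) = log_6(40) = 2.0588

Case 1: c = 2 < log_6(40) = 2.0588
T(n) = O(n^(log_6 40))

For T(n) = 40T(n/6) + O(n^2): log_6(40) = 2.0588. This is Case 1 of the Master Theorem (c < log_b(a), work dominated by leaves), giving O(n^(log_6 40)).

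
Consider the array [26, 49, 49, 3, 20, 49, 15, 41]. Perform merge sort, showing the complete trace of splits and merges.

Merge sort trace:

Split: [26, 49, 49, 3, 20, 49, 15, 41] -> [26, 49, 49, 3] and [20, 49, 15, 41]
  Split: [26, 49, 49, 3] -> [26, 49] and [49, 3]
    Split: [26, 49] -> [26] and [49]
    Merge: [26] + [49] -> [26, 49]
    Split: [49, 3] -> [49] and [3]
    Merge: [49] + [3] -> [3, 49]
  Merge: [26, 49] + [3, 49] -> [3, 26, 49, 49]
  Split: [20, 49, 15, 41] -> [20, 49] and [15, 41]
    Split: [20, 49] -> [20] and [49]
    Merge: [20] + [49] -> [20, 49]
    Split: [15, 41] -> [15] and [41]
    Merge: [15] + [41] -> [15, 41]
  Merge: [20, 49] + [15, 41] -> [15, 20, 41, 49]
Merge: [3, 26, 49, 49] + [15, 20, 41, 49] -> [3, 15, 20, 26, 41, 49, 49, 49]

Final sorted array: [3, 15, 20, 26, 41, 49, 49, 49]

The merge sort proceeds by recursively splitting the array and merging sorted halves.
After all merges, the sorted array is [3, 15, 20, 26, 41, 49, 49, 49].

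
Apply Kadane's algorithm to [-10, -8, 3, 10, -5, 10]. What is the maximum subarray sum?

Using Kadane's algorithm on [-10, -8, 3, 10, -5, 10]:

Scanning through the array:
Position 1 (value -8): max_ending_here = -8, max_so_far = -8
Position 2 (value 3): max_ending_here = 3, max_so_far = 3
Position 3 (value 10): max_ending_here = 13, max_so_far = 13
Position 4 (value -5): max_ending_here = 8, max_so_far = 13
Position 5 (value 10): max_ending_here = 18, max_so_far = 18

Maximum subarray: [3, 10, -5, 10]
Maximum sum: 18

The maximum subarray is [3, 10, -5, 10] with sum 18. This subarray runs from index 2 to index 5.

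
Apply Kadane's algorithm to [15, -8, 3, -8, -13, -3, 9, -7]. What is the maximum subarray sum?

Using Kadane's algorithm on [15, -8, 3, -8, -13, -3, 9, -7]:

Scanning through the array:
Position 1 (value -8): max_ending_here = 7, max_so_far = 15
Position 2 (value 3): max_ending_here = 10, max_so_far = 15
Position 3 (value -8): max_ending_here = 2, max_so_far = 15
Position 4 (value -13): max_ending_here = -11, max_so_far = 15
Position 5 (value -3): max_ending_here = -3, max_so_far = 15
Position 6 (value 9): max_ending_here = 9, max_so_far = 15
Position 7 (value -7): max_ending_here = 2, max_so_far = 15

Maximum subarray: [15]
Maximum sum: 15

The maximum subarray is [15] with sum 15. This subarray runs from index 0 to index 0.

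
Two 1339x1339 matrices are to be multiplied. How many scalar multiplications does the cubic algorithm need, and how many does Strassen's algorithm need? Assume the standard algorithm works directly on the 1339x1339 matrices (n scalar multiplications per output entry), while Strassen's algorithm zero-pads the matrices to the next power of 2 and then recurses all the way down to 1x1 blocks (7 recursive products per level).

Matrix multiplication for 1339x1339 matrices:

Strassen's algorithm requires power-of-2 dimensions. Pad 1339x1339 to 2048x2048 (next power of 2).

Standard algorithm: 1339^3 = 2400721219 multiplications
Strassen's algorithm: 7^(log2(2048)) = 7^11 = 1977326743 multiplications
Savings: 2400721219 - 1977326743 = 423394476 multiplications

Standard: 2400721219 multiplications (1339^3). Strassen: 1977326743 multiplications (7^11, after padding to 2048x2048). Strassen reduces 8 recursive multiplications to 7 at each level.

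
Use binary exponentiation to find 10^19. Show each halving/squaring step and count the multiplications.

Computing 10^19 by squaring (build up from 10^1; each line after the first costs one multiplication):

10^1 = 10
10^2 = (10^1)^2 = 10^2 = 100
10^4 = (10^2)^2 = 100^2 = 10000
10^8 = (10^4)^2 = 10000^2 = 100000000
10^9 = 10 * 10^8 = 10 * 100000000 = 1000000000
10^18 = (10^9)^2 = 1000000000^2 = 1000000000000000000
10^19 = 10 * 10^18 = 10 * 1000000000000000000 = 10000000000000000000

Result: 10000000000000000000
Multiplications needed: 6 (6 lines after 10^1)

10^19 = 10000000000000000000. Using exponentiation by squaring, this requires 6 multiplications. The key idea: if the exponent is even, square the half-power; if odd, multiply by the base once.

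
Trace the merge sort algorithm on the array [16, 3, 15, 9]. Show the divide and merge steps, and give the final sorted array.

Merge sort trace:

Split: [16, 3, 15, 9] -> [16, 3] and [15, 9]
  Split: [16, 3] -> [16] and [3]
  Merge: [16] + [3] -> [3, 16]
  Split: [15, 9] -> [15] and [9]
  Merge: [15] + [9] -> [9, 15]
Merge: [3, 16] + [9, 15] -> [3, 9, 15, 16]

Final sorted array: [3, 9, 15, 16]

The merge sort proceeds by recursively splitting the array and merging sorted halves.
After all merges, the sorted array is [3, 9, 15, 16].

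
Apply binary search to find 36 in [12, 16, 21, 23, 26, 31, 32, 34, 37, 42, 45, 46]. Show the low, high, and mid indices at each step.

Binary search for 36 in [12, 16, 21, 23, 26, 31, 32, 34, 37, 42, 45, 46]:

lo=0, hi=11, mid=5, arr[mid]=31 -> 31 < 36, search right half
lo=6, hi=11, mid=8, arr[mid]=37 -> 37 > 36, search left half
lo=6, hi=7, mid=6, arr[mid]=32 -> 32 < 36, search right half
lo=7, hi=7, mid=7, arr[mid]=34 -> 34 < 36, search right half
lo=8 > hi=7, target 36 not found

Binary search determines that 36 is not in the array after 4 comparisons. The search space was exhausted without finding the target.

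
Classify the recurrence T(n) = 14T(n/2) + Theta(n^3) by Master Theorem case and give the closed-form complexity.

Master Theorem for T(n) = 14T(n/2) + O(n^3):

a = 14, b = 2, c = 3
log_b(a) = log_2(14) = 3.8074

Case 1: c = 3 < log_2(14) = 3.8074
T(n) = O(n^(log_2 14))

For T(n) = 14T(n/2) + O(n^3): log_2(14) = 3.8074. This is Case 1 of the Master Theorem (c < log_b(a), work dominated by leaves), giving O(n^(log_2 14)).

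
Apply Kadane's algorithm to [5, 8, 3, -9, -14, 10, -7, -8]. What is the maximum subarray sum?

Using Kadane's algorithm on [5, 8, 3, -9, -14, 10, -7, -8]:

Scanning through the array:
Position 1 (value 8): max_ending_here = 13, max_so_far = 13
Position 2 (value 3): max_ending_here = 16, max_so_far = 16
Position 3 (value -9): max_ending_here = 7, max_so_far = 16
Position 4 (value -14): max_ending_here = -7, max_so_far = 16
Position 5 (value 10): max_ending_here = 10, max_so_far = 16
Position 6 (value -7): max_ending_here = 3, max_so_far = 16
Position 7 (value -8): max_ending_here = -5, max_so_far = 16

Maximum subarray: [5, 8, 3]
Maximum sum: 16

The maximum subarray is [5, 8, 3] with sum 16. This subarray runs from index 0 to index 2.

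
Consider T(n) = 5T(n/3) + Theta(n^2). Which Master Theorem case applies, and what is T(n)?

Master Theorem for T(n) = 5T(n/3) + O(n^2):

a = 5, b = 3, c = 2
log_b(a) = log_3(5) = 1.4650

Case 3: c = 2 > log_3(5) = 1.4650
T(n) = O(n^2) = O(n^2)

For T(n) = 5T(n/3) + O(n^2): log_3(5) = 1.4650. This is Case 3 of the Master Theorem (c > log_b(a), work dominated by root), giving O(n^2).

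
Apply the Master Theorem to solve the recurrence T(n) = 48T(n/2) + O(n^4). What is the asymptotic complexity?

Master Theorem for T(n) = 48T(n/2) + O(n^4):

a = 48, b = 2, c = 4
log_b(a) = log_2(48) = 5.5850

Case 1: c = 4 < log_2(48) = 5.5850
T(n) = O(n^(log_2 48))

For T(n) = 48T(n/2) + O(n^4): log_2(48) = 5.5850. This is Case 1 of the Master Theorem (c < log_b(a), work dominated by leaves), giving O(n^(log_2 48)).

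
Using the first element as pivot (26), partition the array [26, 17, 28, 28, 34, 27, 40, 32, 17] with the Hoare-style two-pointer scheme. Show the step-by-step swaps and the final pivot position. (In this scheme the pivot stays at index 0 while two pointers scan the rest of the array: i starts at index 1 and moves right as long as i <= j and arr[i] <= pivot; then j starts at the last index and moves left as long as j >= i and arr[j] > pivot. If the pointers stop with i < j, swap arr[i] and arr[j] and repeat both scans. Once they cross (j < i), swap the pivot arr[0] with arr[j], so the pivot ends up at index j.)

Hoare-style two-pointer partition with pivot = 26:

Initial array: [26, 17, 28, 28, 34, 27, 40, 32, 17]

Pointers start at i = 1, j = 8.
i stops at index 2 (arr[2]=28 > 26), j stops at index 8 (arr[8]=17 <= 26): swap arr[2] and arr[8], array becomes [26, 17, 17, 28, 34, 27, 40, 32, 28]
i ends at 3, j ends at 2: the pointers have crossed (j < i), so scanning stops.

Swap pivot arr[0] with arr[2] to place pivot at position 2: [17, 17, 26, 28, 34, 27, 40, 32, 28]
Pivot position: 2

After partitioning with pivot 26, the array becomes [17, 17, 26, 28, 34, 27, 40, 32, 28]. The pivot is placed at index 2. All elements to the left of the pivot are <= 26, and all elements to the right are > 26.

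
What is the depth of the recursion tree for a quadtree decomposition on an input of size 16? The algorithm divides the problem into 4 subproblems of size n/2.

For divide and conquer with division factor 2:

Problem sizes at each level:
Level 0: 16
Level 1: 8
Level 2: 4
Level 3: 2
Level 4: 1

The root is level 0 and the size-1 base case is level 4 (the tree spans levels 0 through 4, i.e. 5 levels counting the root), so the depth is the number of divisions: log_2(16) = 4

The recursion tree depth is log_2(16) = 4. At each level, the problem size is divided by 2, so it takes 4 divisions to reduce to a base case of size 1. The algorithm makes 4 recursive calls at each level.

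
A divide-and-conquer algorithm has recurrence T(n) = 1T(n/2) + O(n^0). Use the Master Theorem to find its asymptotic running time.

Master Theorem for T(n) = 1T(n/2) + O(n^0):

a = 1, b = 2, c = 0
log_b(a) = log_2(1) = 0.0000

Case 2: c = 0 = log_2(1) = 0.0000
T(n) = O(n^0 log n) = O(log n)

For T(n) = 1T(n/2) + O(n^0): log_2(1) = 0.0000. This is Case 2 of the Master Theorem (c = log_b(a), equal work at all levels), giving O(log n).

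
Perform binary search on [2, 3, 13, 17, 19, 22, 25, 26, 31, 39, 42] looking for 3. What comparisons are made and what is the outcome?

Binary search for 3 in [2, 3, 13, 17, 19, 22, 25, 26, 31, 39, 42]:

lo=0, hi=10, mid=5, arr[mid]=22 -> 22 > 3, search left half
lo=0, hi=4, mid=2, arr[mid]=13 -> 13 > 3, search left half
lo=0, hi=1, mid=0, arr[mid]=2 -> 2 < 3, search right half
lo=1, hi=1, mid=1, arr[mid]=3 -> Found target at index 1!

Binary search finds 3 at index 1 after 4 comparisons. The search repeatedly halves the search space by comparing with the middle element.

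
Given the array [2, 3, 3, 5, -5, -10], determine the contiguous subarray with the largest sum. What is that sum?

Using Kadane's algorithm on [2, 3, 3, 5, -5, -10]:

Scanning through the array:
Position 1 (value 3): max_ending_here = 5, max_so_far = 5
Position 2 (value 3): max_ending_here = 8, max_so_far = 8
Position 3 (value 5): max_ending_here = 13, max_so_far = 13
Position 4 (value -5): max_ending_here = 8, max_so_far = 13
Position 5 (value -10): max_ending_here = -2, max_so_far = 13

Maximum subarray: [2, 3, 3, 5]
Maximum sum: 13

The maximum subarray is [2, 3, 3, 5] with sum 13. This subarray runs from index 0 to index 3.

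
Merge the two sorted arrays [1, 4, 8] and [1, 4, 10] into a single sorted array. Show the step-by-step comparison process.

Merging process:

Compare 1 vs 1: take 1 from left. Merged: [1]
Compare 4 vs 1: take 1 from right. Merged: [1, 1]
Compare 4 vs 4: take 4 from left. Merged: [1, 1, 4]
Compare 8 vs 4: take 4 from right. Merged: [1, 1, 4, 4]
Compare 8 vs 10: take 8 from left. Merged: [1, 1, 4, 4, 8]
Append remaining from right: [10]. Merged: [1, 1, 4, 4, 8, 10]

Final merged array: [1, 1, 4, 4, 8, 10]
Total comparisons: 5

The merged array is [1, 1, 4, 4, 8, 10], requiring 5 comparisons. The merge step runs in O(n) time where n is the total number of elements.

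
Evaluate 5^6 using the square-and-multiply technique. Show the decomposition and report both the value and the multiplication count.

Computing 5^6 by squaring (build up from 5^1; each line after the first costs one multiplication):

5^1 = 5
5^2 = (5^1)^2 = 5^2 = 25
5^3 = 5 * 5^2 = 5 * 25 = 125
5^6 = (5^3)^2 = 125^2 = 15625

Result: 15625
Multiplications needed: 3 (3 lines after 5^1)

5^6 = 15625. Using exponentiation by squaring, this requires 3 multiplications. The key idea: if the exponent is even, square the half-power; if odd, multiply by the base once.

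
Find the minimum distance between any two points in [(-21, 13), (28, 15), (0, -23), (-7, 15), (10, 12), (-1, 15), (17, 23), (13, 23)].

Computing all pairwise distances among 8 points:

d((-21, 13), (28, 15)) = 49.0408
d((-21, 13), (0, -23)) = 41.6773
d((-21, 13), (-7, 15)) = 14.1421
d((-21, 13), (10, 12)) = 31.0161
d((-21, 13), (-1, 15)) = 20.0998
d((-21, 13), (17, 23)) = 39.2938
d((-21, 13), (13, 23)) = 35.4401
d((28, 15), (0, -23)) = 47.2017
d((28, 15), (-7, 15)) = 35.0
d((28, 15), (10, 12)) = 18.2483
d((28, 15), (-1, 15)) = 29.0
d((28, 15), (17, 23)) = 13.6015
d((28, 15), (13, 23)) = 17.0
d((0, -23), (-7, 15)) = 38.6394
d((0, -23), (10, 12)) = 36.4005
d((0, -23), (-1, 15)) = 38.0132
d((0, -23), (17, 23)) = 49.0408
d((0, -23), (13, 23)) = 47.8017
d((-7, 15), (10, 12)) = 17.2627
d((-7, 15), (-1, 15)) = 6.0
d((-7, 15), (17, 23)) = 25.2982
d((-7, 15), (13, 23)) = 21.5407
d((10, 12), (-1, 15)) = 11.4018
d((10, 12), (17, 23)) = 13.0384
d((10, 12), (13, 23)) = 11.4018
d((-1, 15), (17, 23)) = 19.6977
d((-1, 15), (13, 23)) = 16.1245
d((17, 23), (13, 23)) = 4.0 <-- minimum

Closest pair: (17, 23) and (13, 23) with distance 4.0

The closest pair is (17, 23) and (13, 23) with Euclidean distance 4.0. For 8 points, brute-force pairwise comparison is shown above. For large n, the divide-and-conquer algorithm (sort by x, recurse on halves, check the dividing strip) achieves O(n log n).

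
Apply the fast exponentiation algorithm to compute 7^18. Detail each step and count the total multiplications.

Computing 7^18 by squaring (build up from 7^1; each line after the first costs one multiplication):

7^1 = 7
7^2 = (7^1)^2 = 7^2 = 49
7^4 = (7^2)^2 = 49^2 = 2401
7^8 = (7^4)^2 = 2401^2 = 5764801
7^9 = 7 * 7^8 = 7 * 5764801 = 40353607
7^18 = (7^9)^2 = 40353607^2 = 1628413597910449

Result: 1628413597910449
Multiplications needed: 5 (5 lines after 7^1)

7^18 = 1628413597910449. Using exponentiation by squaring, this requires 5 multiplications. The key idea: if the exponent is even, square the half-power; if odd, multiply by the base once.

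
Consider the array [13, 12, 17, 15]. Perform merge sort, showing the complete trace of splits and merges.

Merge sort trace:

Split: [13, 12, 17, 15] -> [13, 12] and [17, 15]
  Split: [13, 12] -> [13] and [12]
  Merge: [13] + [12] -> [12, 13]
  Split: [17, 15] -> [17] and [15]
  Merge: [17] + [15] -> [15, 17]
Merge: [12, 13] + [15, 17] -> [12, 13, 15, 17]

Final sorted array: [12, 13, 15, 17]

The merge sort proceeds by recursively splitting the array and merging sorted halves.
After all merges, the sorted array is [12, 13, 15, 17].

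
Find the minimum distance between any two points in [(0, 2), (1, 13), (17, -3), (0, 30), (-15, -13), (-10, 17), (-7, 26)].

Computing all pairwise distances among 7 points:

d((0, 2), (1, 13)) = 11.0454
d((0, 2), (17, -3)) = 17.72
d((0, 2), (0, 30)) = 28.0
d((0, 2), (-15, -13)) = 21.2132
d((0, 2), (-10, 17)) = 18.0278
d((0, 2), (-7, 26)) = 25.0
d((1, 13), (17, -3)) = 22.6274
d((1, 13), (0, 30)) = 17.0294
d((1, 13), (-15, -13)) = 30.5287
d((1, 13), (-10, 17)) = 11.7047
d((1, 13), (-7, 26)) = 15.2643
d((17, -3), (0, 30)) = 37.1214
d((17, -3), (-15, -13)) = 33.5261
d((17, -3), (-10, 17)) = 33.6006
d((17, -3), (-7, 26)) = 37.6431
d((0, 30), (-15, -13)) = 45.5412
d((0, 30), (-10, 17)) = 16.4012
d((0, 30), (-7, 26)) = 8.0623 <-- minimum
d((-15, -13), (-10, 17)) = 30.4138
d((-15, -13), (-7, 26)) = 39.8121
d((-10, 17), (-7, 26)) = 9.4868

Closest pair: (0, 30) and (-7, 26) with distance 8.0623

The closest pair is (0, 30) and (-7, 26) with Euclidean distance 8.0623. For 7 points, brute-force pairwise comparison is shown above. For large n, the divide-and-conquer algorithm (sort by x, recurse on halves, check the dividing strip) achieves O(n log n).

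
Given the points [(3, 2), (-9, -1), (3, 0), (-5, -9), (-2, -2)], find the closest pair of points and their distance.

Computing all pairwise distances among 5 points:

d((3, 2), (-9, -1)) = 12.3693
d((3, 2), (3, 0)) = 2.0 <-- minimum
d((3, 2), (-5, -9)) = 13.6015
d((3, 2), (-2, -2)) = 6.4031
d((-9, -1), (3, 0)) = 12.0416
d((-9, -1), (-5, -9)) = 8.9443
d((-9, -1), (-2, -2)) = 7.0711
d((3, 0), (-5, -9)) = 12.0416
d((3, 0), (-2, -2)) = 5.3852
d((-5, -9), (-2, -2)) = 7.6158

Closest pair: (3, 2) and (3, 0) with distance 2.0

The closest pair is (3, 2) and (3, 0) with Euclidean distance 2.0. For 5 points, brute-force pairwise comparison is shown above. For large n, the divide-and-conquer algorithm (sort by x, recurse on halves, check the dividing strip) achieves O(n log n).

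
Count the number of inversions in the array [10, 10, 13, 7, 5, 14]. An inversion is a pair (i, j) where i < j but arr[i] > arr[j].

Finding inversions in [10, 10, 13, 7, 5, 14]:

(0, 3): arr[0]=10 > arr[3]=7
(0, 4): arr[0]=10 > arr[4]=5
(1, 3): arr[1]=10 > arr[3]=7
(1, 4): arr[1]=10 > arr[4]=5
(2, 3): arr[2]=13 > arr[3]=7
(2, 4): arr[2]=13 > arr[4]=5
(3, 4): arr[3]=7 > arr[4]=5

Total inversions: 7

The array has 7 inversion(s): (0,3), (0,4), (1,3), (1,4), (2,3), (2,4), (3,4). Each pair (i,j) satisfies i < j and arr[i] > arr[j].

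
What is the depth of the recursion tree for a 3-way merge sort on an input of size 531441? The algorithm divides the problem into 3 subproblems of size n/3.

For divide and conquer with division factor 3:

Problem sizes at each level:
Level 0: 531441
Level 1: 177147
Level 2: 59049
Level 3: 19683
Level 4: 6561
Level 5: 2187
Level 6: 729
Level 7: 243
Level 8: 81
Level 9: 27
Level 10: 9
Level 11: 3
Level 12: 1

The root is level 0 and the size-1 base case is level 12 (the tree spans levels 0 through 12, i.e. 13 levels counting the root), so the depth is the number of divisions: log_3(531441) = 12

The recursion tree depth is log_3(531441) = 12. At each level, the problem size is divided by 3, so it takes 12 divisions to reduce to a base case of size 1. The algorithm makes 3 recursive calls at each level.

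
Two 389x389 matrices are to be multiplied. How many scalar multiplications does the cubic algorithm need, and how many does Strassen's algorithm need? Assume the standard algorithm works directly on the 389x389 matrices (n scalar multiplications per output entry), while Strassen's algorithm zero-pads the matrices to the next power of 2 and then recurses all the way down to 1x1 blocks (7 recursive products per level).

Matrix multiplication for 389x389 matrices:

Strassen's algorithm requires power-of-2 dimensions. Pad 389x389 to 512x512 (next power of 2).

Standard algorithm: 389^3 = 58863869 multiplications
Strassen's algorithm: 7^(log2(512)) = 7^9 = 40353607 multiplications
Savings: 58863869 - 40353607 = 18510262 multiplications

Standard: 58863869 multiplications (389^3). Strassen: 40353607 multiplications (7^9, after padding to 512x512). Strassen reduces 8 recursive multiplications to 7 at each level.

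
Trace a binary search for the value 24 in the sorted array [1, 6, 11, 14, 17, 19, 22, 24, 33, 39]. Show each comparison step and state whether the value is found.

Binary search for 24 in [1, 6, 11, 14, 17, 19, 22, 24, 33, 39]:

lo=0, hi=9, mid=4, arr[mid]=17 -> 17 < 24, search right half
lo=5, hi=9, mid=7, arr[mid]=24 -> Found target at index 7!

Binary search finds 24 at index 7 after 2 comparisons. The search repeatedly halves the search space by comparing with the middle element.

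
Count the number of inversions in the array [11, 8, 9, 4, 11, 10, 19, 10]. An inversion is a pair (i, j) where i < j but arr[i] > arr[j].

Finding inversions in [11, 8, 9, 4, 11, 10, 19, 10]:

(0, 1): arr[0]=11 > arr[1]=8
(0, 2): arr[0]=11 > arr[2]=9
(0, 3): arr[0]=11 > arr[3]=4
(0, 5): arr[0]=11 > arr[5]=10
(0, 7): arr[0]=11 > arr[7]=10
(1, 3): arr[1]=8 > arr[3]=4
(2, 3): arr[2]=9 > arr[3]=4
(4, 5): arr[4]=11 > arr[5]=10
(4, 7): arr[4]=11 > arr[7]=10
(6, 7): arr[6]=19 > arr[7]=10

Total inversions: 10

The array has 10 inversion(s): (0,1), (0,2), (0,3), (0,5), (0,7), (1,3), (2,3), (4,5), (4,7), (6,7). Each pair (i,j) satisfies i < j and arr[i] > arr[j].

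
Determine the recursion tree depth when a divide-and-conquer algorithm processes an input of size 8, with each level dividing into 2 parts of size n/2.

For divide and conquer with division factor 2:

Problem sizes at each level:
Level 0: 8
Level 1: 4
Level 2: 2
Level 3: 1

The root is level 0 and the size-1 base case is level 3 (the tree spans levels 0 through 3, i.e. 4 levels counting the root), so the depth is the number of divisions: log_2(8) = 3

The recursion tree depth is log_2(8) = 3. At each level, the problem size is divided by 2, so it takes 3 divisions to reduce to a base case of size 1. The algorithm makes 2 recursive calls at each level.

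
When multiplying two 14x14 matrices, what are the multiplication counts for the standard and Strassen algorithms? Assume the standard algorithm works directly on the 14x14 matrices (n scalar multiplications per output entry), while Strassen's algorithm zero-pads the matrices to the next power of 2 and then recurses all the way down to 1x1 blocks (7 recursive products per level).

Matrix multiplication for 14x14 matrices:

Strassen's algorithm requires power-of-2 dimensions. Pad 14x14 to 16x16 (next power of 2).

Standard algorithm: 14^3 = 2744 multiplications
Strassen's algorithm: 7^(log2(16)) = 7^4 = 2401 multiplications
Savings: 2744 - 2401 = 343 multiplications

Standard: 2744 multiplications (14^3). Strassen: 2401 multiplications (7^4, after padding to 16x16). Strassen reduces 8 recursive multiplications to 7 at each level.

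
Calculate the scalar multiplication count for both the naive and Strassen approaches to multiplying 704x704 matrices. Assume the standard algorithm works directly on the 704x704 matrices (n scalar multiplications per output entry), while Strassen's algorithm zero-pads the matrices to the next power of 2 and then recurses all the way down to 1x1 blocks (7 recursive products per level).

Matrix multiplication for 704x704 matrices:

Strassen's algorithm requires power-of-2 dimensions. Pad 704x704 to 1024x1024 (next power of 2).

Standard algorithm: 704^3 = 348913664 multiplications
Strassen's algorithm: 7^(log2(1024)) = 7^10 = 282475249 multiplications
Savings: 348913664 - 282475249 = 66438415 multiplications

Standard: 348913664 multiplications (704^3). Strassen: 282475249 multiplications (7^10, after padding to 1024x1024). Strassen reduces 8 recursive multiplications to 7 at each level.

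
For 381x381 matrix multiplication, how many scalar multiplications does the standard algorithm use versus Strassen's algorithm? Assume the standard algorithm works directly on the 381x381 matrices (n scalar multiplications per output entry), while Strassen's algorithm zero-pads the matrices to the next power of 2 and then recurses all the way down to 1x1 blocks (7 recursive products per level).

Matrix multiplication for 381x381 matrices:

Strassen's algorithm requires power-of-2 dimensions. Pad 381x381 to 512x512 (next power of 2).

Standard algorithm: 381^3 = 55306341 multiplications
Strassen's algorithm: 7^(log2(512)) = 7^9 = 40353607 multiplications
Savings: 55306341 - 40353607 = 14952734 multiplications

Standard: 55306341 multiplications (381^3). Strassen: 40353607 multiplications (7^9, after padding to 512x512). Strassen reduces 8 recursive multiplications to 7 at each level.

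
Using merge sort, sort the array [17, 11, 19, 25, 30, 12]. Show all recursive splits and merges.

Merge sort trace:

Split: [17, 11, 19, 25, 30, 12] -> [17, 11, 19] and [25, 30, 12]
  Split: [17, 11, 19] -> [17] and [11, 19]
    Split: [11, 19] -> [11] and [19]
    Merge: [11] + [19] -> [11, 19]
  Merge: [17] + [11, 19] -> [11, 17, 19]
  Split: [25, 30, 12] -> [25] and [30, 12]
    Split: [30, 12] -> [30] and [12]
    Merge: [30] + [12] -> [12, 30]
  Merge: [25] + [12, 30] -> [12, 25, 30]
Merge: [11, 17, 19] + [12, 25, 30] -> [11, 12, 17, 19, 25, 30]

Final sorted array: [11, 12, 17, 19, 25, 30]

The merge sort proceeds by recursively splitting the array and merging sorted halves.
After all merges, the sorted array is [11, 12, 17, 19, 25, 30].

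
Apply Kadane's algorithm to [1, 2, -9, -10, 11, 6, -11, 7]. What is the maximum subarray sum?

Using Kadane's algorithm on [1, 2, -9, -10, 11, 6, -11, 7]:

Scanning through the array:
Position 1 (value 2): max_ending_here = 3, max_so_far = 3
Position 2 (value -9): max_ending_here = -6, max_so_far = 3
Position 3 (value -10): max_ending_here = -10, max_so_far = 3
Position 4 (value 11): max_ending_here = 11, max_so_far = 11
Position 5 (value 6): max_ending_here = 17, max_so_far = 17
Position 6 (value -11): max_ending_here = 6, max_so_far = 17
Position 7 (value 7): max_ending_here = 13, max_so_far = 17

Maximum subarray: [11, 6]
Maximum sum: 17

The maximum subarray is [11, 6] with sum 17. This subarray runs from index 4 to index 5.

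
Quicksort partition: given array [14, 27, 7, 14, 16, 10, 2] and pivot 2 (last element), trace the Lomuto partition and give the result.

Lomuto partition with pivot = 2:

Initial array: [14, 27, 7, 14, 16, 10, 2]

arr[0]=14 > 2: no swap
arr[1]=27 > 2: no swap
arr[2]=7 > 2: no swap
arr[3]=14 > 2: no swap
arr[4]=16 > 2: no swap
arr[5]=10 > 2: no swap

Place pivot at position 0: [2, 27, 7, 14, 16, 10, 14]
Pivot position: 0

After partitioning with pivot 2, the array becomes [2, 27, 7, 14, 16, 10, 14]. The pivot is placed at index 0. All elements to the left of the pivot are <= 2, and all elements to the right are > 2.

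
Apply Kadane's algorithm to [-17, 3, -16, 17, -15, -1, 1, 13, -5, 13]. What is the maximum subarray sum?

Using Kadane's algorithm on [-17, 3, -16, 17, -15, -1, 1, 13, -5, 13]:

Scanning through the array:
Position 1 (value 3): max_ending_here = 3, max_so_far = 3
Position 2 (value -16): max_ending_here = -13, max_so_far = 3
Position 3 (value 17): max_ending_here = 17, max_so_far = 17
Position 4 (value -15): max_ending_here = 2, max_so_far = 17
Position 5 (value -1): max_ending_here = 1, max_so_far = 17
Position 6 (value 1): max_ending_here = 2, max_so_far = 17
Position 7 (value 13): max_ending_here = 15, max_so_far = 17
Position 8 (value -5): max_ending_here = 10, max_so_far = 17
Position 9 (value 13): max_ending_here = 23, max_so_far = 23

Maximum subarray: [17, -15, -1, 1, 13, -5, 13]
Maximum sum: 23

The maximum subarray is [17, -15, -1, 1, 13, -5, 13] with sum 23. This subarray runs from index 3 to index 9.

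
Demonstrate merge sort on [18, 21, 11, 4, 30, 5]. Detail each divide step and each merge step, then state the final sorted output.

Merge sort trace:

Split: [18, 21, 11, 4, 30, 5] -> [18, 21, 11] and [4, 30, 5]
  Split: [18, 21, 11] -> [18] and [21, 11]
    Split: [21, 11] -> [21] and [11]
    Merge: [21] + [11] -> [11, 21]
  Merge: [18] + [11, 21] -> [11, 18, 21]
  Split: [4, 30, 5] -> [4] and [30, 5]
    Split: [30, 5] -> [30] and [5]
    Merge: [30] + [5] -> [5, 30]
  Merge: [4] + [5, 30] -> [4, 5, 30]
Merge: [11, 18, 21] + [4, 5, 30] -> [4, 5, 11, 18, 21, 30]

Final sorted array: [4, 5, 11, 18, 21, 30]

The merge sort proceeds by recursively splitting the array and merging sorted halves.
After all merges, the sorted array is [4, 5, 11, 18, 21, 30].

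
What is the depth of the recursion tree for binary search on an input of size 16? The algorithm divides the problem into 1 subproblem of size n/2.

For divide and conquer with division factor 2:

Problem sizes at each level:
Level 0: 16
Level 1: 8
Level 2: 4
Level 3: 2
Level 4: 1

The root is level 0 and the size-1 base case is level 4 (the tree spans levels 0 through 4, i.e. 5 levels counting the root), so the depth is the number of divisions: log_2(16) = 4

The recursion tree depth is log_2(16) = 4. At each level, the problem size is divided by 2, so it takes 4 divisions to reduce to a base case of size 1. The algorithm makes 1 recursive call at each level.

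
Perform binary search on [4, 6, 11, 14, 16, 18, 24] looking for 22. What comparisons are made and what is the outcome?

Binary search for 22 in [4, 6, 11, 14, 16, 18, 24]:

lo=0, hi=6, mid=3, arr[mid]=14 -> 14 < 22, search right half
lo=4, hi=6, mid=5, arr[mid]=18 -> 18 < 22, search right half
lo=6, hi=6, mid=6, arr[mid]=24 -> 24 > 22, search left half
lo=6 > hi=5, target 22 not found

Binary search determines that 22 is not in the array after 3 comparisons. The search space was exhausted without finding the target.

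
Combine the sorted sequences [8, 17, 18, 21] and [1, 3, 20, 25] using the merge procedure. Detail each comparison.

Merging process:

Compare 8 vs 1: take 1 from right. Merged: [1]
Compare 8 vs 3: take 3 from right. Merged: [1, 3]
Compare 8 vs 20: take 8 from left. Merged: [1, 3, 8]
Compare 17 vs 20: take 17 from left. Merged: [1, 3, 8, 17]
Compare 18 vs 20: take 18 from left. Merged: [1, 3, 8, 17, 18]
Compare 21 vs 20: take 20 from right. Merged: [1, 3, 8, 17, 18, 20]
Compare 21 vs 25: take 21 from left. Merged: [1, 3, 8, 17, 18, 20, 21]
Append remaining from right: [25]. Merged: [1, 3, 8, 17, 18, 20, 21, 25]

Final merged array: [1, 3, 8, 17, 18, 20, 21, 25]
Total comparisons: 7

The merged array is [1, 3, 8, 17, 18, 20, 21, 25], requiring 7 comparisons. The merge step runs in O(n) time where n is the total number of elements.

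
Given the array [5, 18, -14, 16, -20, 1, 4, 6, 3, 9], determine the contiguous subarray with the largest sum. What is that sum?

Using Kadane's algorithm on [5, 18, -14, 16, -20, 1, 4, 6, 3, 9]:

Scanning through the array:
Position 1 (value 18): max_ending_here = 23, max_so_far = 23
Position 2 (value -14): max_ending_here = 9, max_so_far = 23
Position 3 (value 16): max_ending_here = 25, max_so_far = 25
Position 4 (value -20): max_ending_here = 5, max_so_far = 25
Position 5 (value 1): max_ending_here = 6, max_so_far = 25
Position 6 (value 4): max_ending_here = 10, max_so_far = 25
Position 7 (value 6): max_ending_here = 16, max_so_far = 25
Position 8 (value 3): max_ending_here = 19, max_so_far = 25
Position 9 (value 9): max_ending_here = 28, max_so_far = 28

Maximum subarray: [5, 18, -14, 16, -20, 1, 4, 6, 3, 9]
Maximum sum: 28

The maximum subarray is [5, 18, -14, 16, -20, 1, 4, 6, 3, 9] with sum 28. This subarray runs from index 0 to index 9.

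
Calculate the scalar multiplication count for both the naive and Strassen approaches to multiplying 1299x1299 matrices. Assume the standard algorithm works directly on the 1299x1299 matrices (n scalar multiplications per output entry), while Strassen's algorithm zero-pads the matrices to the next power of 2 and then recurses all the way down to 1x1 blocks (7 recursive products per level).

Matrix multiplication for 1299x1299 matrices:

Strassen's algorithm requires power-of-2 dimensions. Pad 1299x1299 to 2048x2048 (next power of 2).

Standard algorithm: 1299^3 = 2191933899 multiplications
Strassen's algorithm: 7^(log2(2048)) = 7^11 = 1977326743 multiplications
Savings: 2191933899 - 1977326743 = 214607156 multiplications

Standard: 2191933899 multiplications (1299^3). Strassen: 1977326743 multiplications (7^11, after padding to 2048x2048). Strassen reduces 8 recursive multiplications to 7 at each level.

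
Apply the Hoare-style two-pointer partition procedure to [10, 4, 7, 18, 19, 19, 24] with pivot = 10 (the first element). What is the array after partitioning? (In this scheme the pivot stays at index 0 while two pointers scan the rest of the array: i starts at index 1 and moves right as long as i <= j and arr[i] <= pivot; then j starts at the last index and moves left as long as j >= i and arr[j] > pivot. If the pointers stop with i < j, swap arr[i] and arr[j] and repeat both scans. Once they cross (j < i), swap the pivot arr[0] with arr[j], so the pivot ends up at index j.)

Hoare-style two-pointer partition with pivot = 10:

Initial array: [10, 4, 7, 18, 19, 19, 24]

Pointers start at i = 1, j = 6.
i ends at 3, j ends at 2: the pointers have crossed (j < i), so scanning stops.

Swap pivot arr[0] with arr[2] to place pivot at position 2: [7, 4, 10, 18, 19, 19, 24]
Pivot position: 2

After partitioning with pivot 10, the array becomes [7, 4, 10, 18, 19, 19, 24]. The pivot is placed at index 2. All elements to the left of the pivot are <= 10, and all elements to the right are > 10.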